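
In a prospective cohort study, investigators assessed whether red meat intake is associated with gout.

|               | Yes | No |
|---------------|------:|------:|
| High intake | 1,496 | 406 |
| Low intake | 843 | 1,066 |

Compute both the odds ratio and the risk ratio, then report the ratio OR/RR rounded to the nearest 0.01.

Cells: a = 1496, b = 406, c = 843, d = 1066.
OR = (1496·1066)/(406·843) = 1594736/342258 = 4.65946
Risk in exposed = 1496/1902 = 0.78654; risk in unexposed = 843/1909 = 0.44159; RR = 1.78115
OR/RR = 4.65946 / 1.78115 = 2.61599
The outcome is not rare, so the OR lies further from 1 than the RR.

2.62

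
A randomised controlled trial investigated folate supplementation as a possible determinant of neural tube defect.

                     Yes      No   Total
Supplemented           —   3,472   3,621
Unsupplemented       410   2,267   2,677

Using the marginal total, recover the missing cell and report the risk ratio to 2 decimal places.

The missing cell is in the exposed row: 3621 − 3472 = 149.
So a = 149, b = 3472, c = 410, d = 2267.
RR = [a/(a+b)] / [c/(c+d)] = (149/3621) / (410/2677) = 0.04115/0.15316 = 0.26867

0.27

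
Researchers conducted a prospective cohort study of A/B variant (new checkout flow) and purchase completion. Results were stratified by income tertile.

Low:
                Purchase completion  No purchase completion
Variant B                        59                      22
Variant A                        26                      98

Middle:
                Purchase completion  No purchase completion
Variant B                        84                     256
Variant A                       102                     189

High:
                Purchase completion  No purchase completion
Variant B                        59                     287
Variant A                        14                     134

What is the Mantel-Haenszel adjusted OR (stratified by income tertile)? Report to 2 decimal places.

OR_MH = Σ(aᵢdᵢ/nᵢ) / Σ(bᵢcᵢ/nᵢ), where nᵢ is the stratum total.
Stratum 1 (Low): n = 205; a·d/n = 59·98/205 = 28.2049; b·c/n = 22·26/205 = 2.7902
Stratum 2 (Middle): n = 631; a·d/n = 84·189/631 = 25.1601; b·c/n = 256·102/631 = 41.3819
Stratum 3 (High): n = 494; a·d/n = 59·134/494 = 16.0040; b·c/n = 287·14/494 = 8.1336
OR_MH = (28.2049 + 25.1601 + 16.0040) / (2.7902 + 41.3819 + 8.1336) = 69.3690 / 52.3058 = 1.32622

1.33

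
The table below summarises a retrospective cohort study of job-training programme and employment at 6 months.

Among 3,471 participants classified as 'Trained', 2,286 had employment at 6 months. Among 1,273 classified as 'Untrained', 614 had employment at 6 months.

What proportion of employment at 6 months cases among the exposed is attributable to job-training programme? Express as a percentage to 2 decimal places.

From the description: a = 2286, b = 1185, c = 614, d = 659.
Risk in exposed = 2286/3471 = 0.65860; risk in unexposed = 614/1273 = 0.48233.
RR = 0.65860/0.48233 = 1.36547
AR% = (RR − 1)/RR × 100 = (1.36547 − 1)/1.36547 × 100 = 26.7651%

26.77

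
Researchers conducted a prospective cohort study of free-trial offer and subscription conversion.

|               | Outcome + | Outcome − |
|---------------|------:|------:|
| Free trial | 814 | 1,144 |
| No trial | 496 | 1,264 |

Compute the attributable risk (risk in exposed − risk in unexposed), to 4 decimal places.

Cells: a = 814, b = 1144, c = 496, d = 1264.
Risk in exposed = 814/1958 = 0.415730; risk in unexposed = 496/1760 = 0.281818.
Risk difference = 0.415730 − 0.281818 = 0.133912

0.1339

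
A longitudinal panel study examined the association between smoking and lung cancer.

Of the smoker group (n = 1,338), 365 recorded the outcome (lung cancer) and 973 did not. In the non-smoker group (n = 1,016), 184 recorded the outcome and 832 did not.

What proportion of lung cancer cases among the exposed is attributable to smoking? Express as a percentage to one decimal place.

33.6

From the description: a = 365, b = 973, c = 184, d = 832.
Risk in exposed = 365/1338 = 0.27280; risk in unexposed = 184/1016 = 0.18110.
RR = 0.27280/0.18110 = 1.50630
AR% = (RR − 1)/RR × 100 = (1.50630 − 1)/1.50630 × 100 = 33.6123%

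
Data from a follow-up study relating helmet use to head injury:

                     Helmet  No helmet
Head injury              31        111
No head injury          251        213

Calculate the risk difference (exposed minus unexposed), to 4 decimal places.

-0.2327

Reading the table with exposure as columns: a = 31 (Helmet, case), b = 251 (Helmet, non-case), c = 111 (No helmet, case), d = 213.
Risk in exposed = 31/282 = 0.109929; risk in unexposed = 111/324 = 0.342593.
Risk difference = 0.109929 − 0.342593 = -0.232664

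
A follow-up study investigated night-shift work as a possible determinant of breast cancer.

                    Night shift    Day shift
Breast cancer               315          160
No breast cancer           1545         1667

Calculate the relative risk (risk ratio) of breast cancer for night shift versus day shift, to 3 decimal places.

Reading the table with exposure as columns: a = 315 (Night shift, case), b = 1545 (Night shift, non-case), c = 160 (Day shift, case), d = 1667.
Risk in exposed = 315/1860 = 0.16935; risk in unexposed = 160/1827 = 0.08758.
RR = 0.16935 / 0.08758 = 1.93382
The risk among the exposed is 1.93 times that among the unexposed.

1.934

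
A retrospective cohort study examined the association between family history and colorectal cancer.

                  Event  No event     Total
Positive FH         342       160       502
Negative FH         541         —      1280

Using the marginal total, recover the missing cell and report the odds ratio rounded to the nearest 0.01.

2.92

The missing cell is in the unexposed row: 1280 − 541 = 739.
So a = 342, b = 160, c = 541, d = 739.
OR = (a·d)/(b·c) = (342 × 739) / (160 × 541) = 252738 / 86560 = 2.91980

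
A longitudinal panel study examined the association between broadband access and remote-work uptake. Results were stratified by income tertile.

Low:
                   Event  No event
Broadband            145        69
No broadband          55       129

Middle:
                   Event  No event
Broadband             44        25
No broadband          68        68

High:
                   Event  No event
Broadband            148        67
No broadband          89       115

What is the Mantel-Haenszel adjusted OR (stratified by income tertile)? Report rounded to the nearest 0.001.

OR_MH = Σ(aᵢdᵢ/nᵢ) / Σ(bᵢcᵢ/nᵢ), where nᵢ is the stratum total.
Stratum 1 (Low): n = 398; a·d/n = 145·129/398 = 46.9975; b·c/n = 69·55/398 = 9.5352
Stratum 2 (Middle): n = 205; a·d/n = 44·68/205 = 14.5951; b·c/n = 25·68/205 = 8.2927
Stratum 3 (High): n = 419; a·d/n = 148·115/419 = 40.6205; b·c/n = 67·89/419 = 14.2315
OR_MH = (46.9975 + 14.5951 + 40.6205) / (9.5352 + 8.2927 + 14.2315) = 102.2131 / 32.0594 = 3.18825

3.188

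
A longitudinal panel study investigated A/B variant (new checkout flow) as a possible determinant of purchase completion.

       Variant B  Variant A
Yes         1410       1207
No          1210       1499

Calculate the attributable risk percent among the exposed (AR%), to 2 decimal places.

17.12

Reading the table with exposure as columns: a = 1410 (Variant B, case), b = 1210 (Variant B, non-case), c = 1207 (Variant A, case), d = 1499.
Risk in exposed = 1410/2620 = 0.53817; risk in unexposed = 1207/2706 = 0.44605.
RR = 0.53817/0.44605 = 1.20653
AR% = (RR − 1)/RR × 100 = (1.20653 − 1)/1.20653 × 100 = 17.1177%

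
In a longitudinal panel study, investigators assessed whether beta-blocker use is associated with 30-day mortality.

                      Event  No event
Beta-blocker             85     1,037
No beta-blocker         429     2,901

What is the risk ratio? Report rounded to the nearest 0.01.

Cells: a = 85, b = 1037, c = 429, d = 2901.
Risk in exposed = 85/1122 = 0.07576; risk in unexposed = 429/3330 = 0.12883.
RR = 0.07576 / 0.12883 = 0.58805
The risk is 41% lower among the exposed than among the unexposed.

0.59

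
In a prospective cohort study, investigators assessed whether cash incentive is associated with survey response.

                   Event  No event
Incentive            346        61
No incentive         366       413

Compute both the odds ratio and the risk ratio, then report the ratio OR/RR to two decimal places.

Cells: a = 346, b = 61, c = 366, d = 413.
OR = (346·413)/(61·366) = 142898/22326 = 6.40052
Risk in exposed = 346/407 = 0.85012; risk in unexposed = 366/779 = 0.46983; RR = 1.80941
OR/RR = 6.40052 / 1.80941 = 3.53734
The outcome is not rare, so the OR lies further from 1 than the RR.

3.54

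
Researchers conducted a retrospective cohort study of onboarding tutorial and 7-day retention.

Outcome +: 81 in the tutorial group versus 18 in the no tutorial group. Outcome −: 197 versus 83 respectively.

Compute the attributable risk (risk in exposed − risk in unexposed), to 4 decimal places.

0.1131

From the description: a = 81, b = 197, c = 18, d = 83.
Risk in exposed = 81/278 = 0.291367; risk in unexposed = 18/101 = 0.178218.
Risk difference = 0.291367 − 0.178218 = 0.113149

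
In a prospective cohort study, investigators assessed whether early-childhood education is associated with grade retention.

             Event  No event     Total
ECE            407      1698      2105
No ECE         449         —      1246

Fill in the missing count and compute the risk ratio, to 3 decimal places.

The missing cell is in the unexposed row: 1246 − 449 = 797.
So a = 407, b = 1698, c = 449, d = 797.
RR = [a/(a+b)] / [c/(c+d)] = (407/2105) / (449/1246) = 0.19335/0.36035 = 0.53655

0.537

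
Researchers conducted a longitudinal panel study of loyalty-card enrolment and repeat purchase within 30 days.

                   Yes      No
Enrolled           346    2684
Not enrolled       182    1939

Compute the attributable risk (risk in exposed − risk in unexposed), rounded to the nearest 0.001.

Cells: a = 346, b = 2684, c = 182, d = 1939.
Risk in exposed = 346/3030 = 0.114191; risk in unexposed = 182/2121 = 0.085809.
Risk difference = 0.114191 − 0.085809 = 0.028383

0.028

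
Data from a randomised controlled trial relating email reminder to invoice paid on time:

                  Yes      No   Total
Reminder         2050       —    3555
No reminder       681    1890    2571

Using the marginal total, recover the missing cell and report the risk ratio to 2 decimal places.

2.18

The missing cell is in the exposed row: 3555 − 2050 = 1505.
So a = 2050, b = 1505, c = 681, d = 1890.
RR = [a/(a+b)] / [c/(c+d)] = (2050/3555) / (681/2571) = 0.57665/0.26488 = 2.17705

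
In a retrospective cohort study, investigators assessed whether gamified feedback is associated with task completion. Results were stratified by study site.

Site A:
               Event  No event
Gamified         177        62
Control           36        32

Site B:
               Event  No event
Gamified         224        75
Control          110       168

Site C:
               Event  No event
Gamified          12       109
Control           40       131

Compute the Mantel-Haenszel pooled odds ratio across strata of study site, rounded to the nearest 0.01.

OR_MH = Σ(aᵢdᵢ/nᵢ) / Σ(bᵢcᵢ/nᵢ), where nᵢ is the stratum total.
Stratum 1 (Site A): n = 307; a·d/n = 177·32/307 = 18.4495; b·c/n = 62·36/307 = 7.2704
Stratum 2 (Site B): n = 577; a·d/n = 224·168/577 = 65.2201; b·c/n = 75·110/577 = 14.2981
Stratum 3 (Site C): n = 292; a·d/n = 12·131/292 = 5.3836; b·c/n = 109·40/292 = 14.9315
OR_MH = (18.4495 + 65.2201 + 5.3836) / (7.2704 + 14.2981 + 14.9315) = 89.0532 / 36.5000 = 2.43982

2.44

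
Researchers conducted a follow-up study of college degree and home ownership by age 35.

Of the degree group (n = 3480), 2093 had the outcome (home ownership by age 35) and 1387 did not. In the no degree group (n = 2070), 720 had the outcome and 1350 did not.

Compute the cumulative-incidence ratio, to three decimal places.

From the description: a = 2093, b = 1387, c = 720, d = 1350.
Risk in exposed = 2093/3480 = 0.60144; risk in unexposed = 720/2070 = 0.34783.
RR = 0.60144 / 0.34783 = 1.72913
The risk among the exposed is 1.73 times that among the unexposed.

1.729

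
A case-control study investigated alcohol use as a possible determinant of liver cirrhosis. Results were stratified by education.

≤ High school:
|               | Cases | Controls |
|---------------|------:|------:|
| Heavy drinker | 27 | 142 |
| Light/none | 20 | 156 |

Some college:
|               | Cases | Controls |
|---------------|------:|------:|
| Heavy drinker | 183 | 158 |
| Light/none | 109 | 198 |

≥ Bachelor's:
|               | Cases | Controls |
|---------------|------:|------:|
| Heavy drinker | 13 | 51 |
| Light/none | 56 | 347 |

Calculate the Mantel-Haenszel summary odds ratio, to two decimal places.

OR_MH = Σ(aᵢdᵢ/nᵢ) / Σ(bᵢcᵢ/nᵢ), where nᵢ is the stratum total.
Stratum 1 (≤ High school): n = 345; a·d/n = 27·156/345 = 12.2087; b·c/n = 142·20/345 = 8.2319
Stratum 2 (Some college): n = 648; a·d/n = 183·198/648 = 55.9167; b·c/n = 158·109/648 = 26.5772
Stratum 3 (≥ Bachelor's): n = 467; a·d/n = 13·347/467 = 9.6595; b·c/n = 51·56/467 = 6.1156
OR_MH = (12.2087 + 55.9167 + 9.6595) / (8.2319 + 26.5772 + 6.1156) = 77.7849 / 40.9247 = 1.90068

1.90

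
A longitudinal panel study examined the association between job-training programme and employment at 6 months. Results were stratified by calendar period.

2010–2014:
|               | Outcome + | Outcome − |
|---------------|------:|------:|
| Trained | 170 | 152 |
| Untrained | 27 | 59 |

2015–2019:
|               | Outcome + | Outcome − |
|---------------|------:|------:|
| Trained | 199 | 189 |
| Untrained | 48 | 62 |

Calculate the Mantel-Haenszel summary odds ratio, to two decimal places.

OR_MH = Σ(aᵢdᵢ/nᵢ) / Σ(bᵢcᵢ/nᵢ), where nᵢ is the stratum total.
Stratum 1 (2010–2014): n = 408; a·d/n = 170·59/408 = 24.5833; b·c/n = 152·27/408 = 10.0588
Stratum 2 (2015–2019): n = 498; a·d/n = 199·62/498 = 24.7751; b·c/n = 189·48/498 = 18.2169
OR_MH = (24.5833 + 24.7751) / (10.0588 + 18.2169) = 49.3584 / 28.2757 = 1.74561

1.75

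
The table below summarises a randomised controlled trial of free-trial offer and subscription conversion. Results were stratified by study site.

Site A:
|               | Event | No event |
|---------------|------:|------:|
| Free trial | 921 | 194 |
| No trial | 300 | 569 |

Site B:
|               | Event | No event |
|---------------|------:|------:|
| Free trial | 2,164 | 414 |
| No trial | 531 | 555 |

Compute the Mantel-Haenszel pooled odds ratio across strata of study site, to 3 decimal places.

6.626

OR_MH = Σ(aᵢdᵢ/nᵢ) / Σ(bᵢcᵢ/nᵢ), where nᵢ is the stratum total.
Stratum 1 (Site A): n = 1984; a·d/n = 921·569/1984 = 264.1376; b·c/n = 194·300/1984 = 29.3347
Stratum 2 (Site B): n = 3664; a·d/n = 2164·555/3664 = 327.7893; b·c/n = 414·531/3664 = 59.9984
OR_MH = (264.1376 + 327.7893) / (29.3347 + 59.9984) = 591.9269 / 89.3330 = 6.62607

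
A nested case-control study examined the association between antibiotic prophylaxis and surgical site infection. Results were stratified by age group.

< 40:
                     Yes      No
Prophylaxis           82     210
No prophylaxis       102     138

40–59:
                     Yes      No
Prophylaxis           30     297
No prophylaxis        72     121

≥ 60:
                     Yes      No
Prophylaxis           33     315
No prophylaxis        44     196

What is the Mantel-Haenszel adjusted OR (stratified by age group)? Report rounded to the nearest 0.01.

OR_MH = Σ(aᵢdᵢ/nᵢ) / Σ(bᵢcᵢ/nᵢ), where nᵢ is the stratum total.
Stratum 1 (< 40): n = 532; a·d/n = 82·138/532 = 21.2707; b·c/n = 210·102/532 = 40.2632
Stratum 2 (40–59): n = 520; a·d/n = 30·121/520 = 6.9808; b·c/n = 297·72/520 = 41.1231
Stratum 3 (≥ 60): n = 588; a·d/n = 33·196/588 = 11.0000; b·c/n = 315·44/588 = 23.5714
OR_MH = (21.2707 + 6.9808 + 11.0000) / (40.2632 + 41.1231 + 23.5714) = 39.2514 / 104.9577 = 0.37397

0.37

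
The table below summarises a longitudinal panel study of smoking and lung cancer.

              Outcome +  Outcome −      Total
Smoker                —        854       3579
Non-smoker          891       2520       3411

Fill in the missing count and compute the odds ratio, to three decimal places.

The missing cell is in the exposed row: 3579 − 854 = 2725.
So a = 2725, b = 854, c = 891, d = 2520.
OR = (a·d)/(b·c) = (2725 × 2520) / (854 × 891) = 6867000 / 760914 = 9.02467

9.025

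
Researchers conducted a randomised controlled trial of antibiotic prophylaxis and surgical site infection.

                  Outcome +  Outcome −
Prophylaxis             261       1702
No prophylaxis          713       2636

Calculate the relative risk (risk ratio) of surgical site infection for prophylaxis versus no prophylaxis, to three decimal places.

Cells: a = 261, b = 1702, c = 713, d = 2636.
Risk in exposed = 261/1963 = 0.13296; risk in unexposed = 713/3349 = 0.21290.
RR = 0.13296 / 0.21290 = 0.62452
The risk is 38% lower among the exposed than among the unexposed.

0.625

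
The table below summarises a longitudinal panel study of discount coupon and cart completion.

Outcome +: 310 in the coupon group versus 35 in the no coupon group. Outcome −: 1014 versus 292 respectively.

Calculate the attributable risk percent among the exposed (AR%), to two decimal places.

54.29

From the description: a = 310, b = 1014, c = 35, d = 292.
Risk in exposed = 310/1324 = 0.23414; risk in unexposed = 35/327 = 0.10703.
RR = 0.23414/0.10703 = 2.18753
AR% = (RR − 1)/RR × 100 = (2.18753 − 1)/2.18753 × 100 = 54.2863%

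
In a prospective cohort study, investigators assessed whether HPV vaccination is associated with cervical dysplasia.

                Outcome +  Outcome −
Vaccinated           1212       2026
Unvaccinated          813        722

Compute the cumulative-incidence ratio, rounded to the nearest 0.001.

Cells: a = 1212, b = 2026, c = 813, d = 722.
Risk in exposed = 1212/3238 = 0.37431; risk in unexposed = 813/1535 = 0.52964.
RR = 0.37431 / 0.52964 = 0.70671
The risk is 29% lower among the exposed than among the unexposed.

0.707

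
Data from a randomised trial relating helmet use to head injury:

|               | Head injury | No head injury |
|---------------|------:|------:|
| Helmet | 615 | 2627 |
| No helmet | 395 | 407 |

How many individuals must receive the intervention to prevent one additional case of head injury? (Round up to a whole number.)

4

Risk in treated group = 615/3242 = 0.18970; risk in control = 395/802 = 0.49252.
Absolute risk reduction = 0.49252 − 0.18970 = 0.30282
NNT = 1 / ARR = 1 / 0.30282 = 3.302 → round up → 4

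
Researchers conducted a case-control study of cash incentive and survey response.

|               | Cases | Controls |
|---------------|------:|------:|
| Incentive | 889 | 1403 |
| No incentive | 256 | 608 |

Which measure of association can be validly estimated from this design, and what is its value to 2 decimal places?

1.50

Cells: a = 889, b = 1403, c = 256, d = 608.
This is a case-control study: participants were sampled on outcome status, so risks in the source population cannot be estimated directly — relative risk is not valid here. The odds ratio is the appropriate measure.
OR = (a·d)/(b·c) = (889 × 608) / (1403 × 256) = 540512 / 359168 = 1.50490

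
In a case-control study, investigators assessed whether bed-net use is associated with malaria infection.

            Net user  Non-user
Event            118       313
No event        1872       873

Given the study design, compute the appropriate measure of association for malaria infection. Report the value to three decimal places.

0.176

Reading the table with exposure as columns: a = 118 (Net user, case), b = 1872 (Net user, non-case), c = 313 (Non-user, case), d = 873.
This is a case-control study: participants were sampled on outcome status, so risks in the source population cannot be estimated directly — relative risk is not valid here. The odds ratio is the appropriate measure.
OR = (a·d)/(b·c) = (118 × 873) / (1872 × 313) = 103014 / 585936 = 0.17581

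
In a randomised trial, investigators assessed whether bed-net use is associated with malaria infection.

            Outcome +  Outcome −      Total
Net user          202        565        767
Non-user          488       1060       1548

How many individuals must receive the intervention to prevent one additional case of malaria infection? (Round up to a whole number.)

20

Risk in treated group = 202/767 = 0.26336; risk in control = 488/1548 = 0.31525.
Absolute risk reduction = 0.31525 − 0.26336 = 0.05188
NNT = 1 / ARR = 1 / 0.05188 = 19.275 → round up → 20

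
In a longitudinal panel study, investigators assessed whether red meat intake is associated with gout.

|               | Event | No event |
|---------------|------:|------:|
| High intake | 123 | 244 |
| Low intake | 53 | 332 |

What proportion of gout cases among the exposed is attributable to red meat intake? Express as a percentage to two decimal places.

58.93

Cells: a = 123, b = 244, c = 53, d = 332.
Risk in exposed = 123/367 = 0.33515; risk in unexposed = 53/385 = 0.13766.
RR = 0.33515/0.13766 = 2.43458
AR% = (RR − 1)/RR × 100 = (2.43458 − 1)/2.43458 × 100 = 58.9251%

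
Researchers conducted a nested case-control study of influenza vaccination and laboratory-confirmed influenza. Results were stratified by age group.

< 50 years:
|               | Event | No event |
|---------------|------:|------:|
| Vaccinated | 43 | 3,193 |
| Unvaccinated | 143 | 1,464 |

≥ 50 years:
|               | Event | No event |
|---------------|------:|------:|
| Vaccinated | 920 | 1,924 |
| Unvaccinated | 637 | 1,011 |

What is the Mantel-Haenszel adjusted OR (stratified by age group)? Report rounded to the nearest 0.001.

OR_MH = Σ(aᵢdᵢ/nᵢ) / Σ(bᵢcᵢ/nᵢ), where nᵢ is the stratum total.
Stratum 1 (< 50 years): n = 4843; a·d/n = 43·1464/4843 = 12.9986; b·c/n = 3193·143/4843 = 94.2802
Stratum 2 (≥ 50 years): n = 4492; a·d/n = 920·1011/4492 = 207.0614; b·c/n = 1924·637/4492 = 272.8379
OR_MH = (12.9986 + 207.0614) / (94.2802 + 272.8379) = 220.0600 / 367.1181 = 0.59943

0.599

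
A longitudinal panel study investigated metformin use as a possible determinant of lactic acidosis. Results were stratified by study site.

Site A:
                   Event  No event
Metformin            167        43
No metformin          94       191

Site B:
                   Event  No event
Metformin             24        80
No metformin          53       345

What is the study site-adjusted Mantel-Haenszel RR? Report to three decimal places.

2.265

RR_MH = Σ(aᵢ·n₀ᵢ/nᵢ) / Σ(cᵢ·n₁ᵢ/nᵢ), with n₁ᵢ = aᵢ+bᵢ (exposed), n₀ᵢ = cᵢ+dᵢ (unexposed), nᵢ = n₁ᵢ+n₀ᵢ.
Stratum 1 (Site A): n₁ = 210, n₀ = 285, n = 495; a·n₀/n = 167·285/495 = 96.1515; c·n₁/n = 94·210/495 = 39.8788
Stratum 2 (Site B): n₁ = 104, n₀ = 398, n = 502; a·n₀/n = 24·398/502 = 19.0279; c·n₁/n = 53·104/502 = 10.9801
RR_MH = (96.1515 + 19.0279) / (39.8788 + 10.9801) = 115.1794 / 50.8589 = 2.26469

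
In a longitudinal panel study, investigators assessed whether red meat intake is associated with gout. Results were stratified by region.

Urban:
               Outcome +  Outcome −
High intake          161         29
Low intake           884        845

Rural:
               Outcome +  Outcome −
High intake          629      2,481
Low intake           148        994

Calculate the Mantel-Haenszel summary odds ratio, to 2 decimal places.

2.19

OR_MH = Σ(aᵢdᵢ/nᵢ) / Σ(bᵢcᵢ/nᵢ), where nᵢ is the stratum total.
Stratum 1 (Urban): n = 1919; a·d/n = 161·845/1919 = 70.8937; b·c/n = 29·884/1919 = 13.3590
Stratum 2 (Rural): n = 4252; a·d/n = 629·994/4252 = 147.0428; b·c/n = 2481·148/4252 = 86.3565
OR_MH = (70.8937 + 147.0428) / (13.3590 + 86.3565) = 217.9365 / 99.7156 = 2.18558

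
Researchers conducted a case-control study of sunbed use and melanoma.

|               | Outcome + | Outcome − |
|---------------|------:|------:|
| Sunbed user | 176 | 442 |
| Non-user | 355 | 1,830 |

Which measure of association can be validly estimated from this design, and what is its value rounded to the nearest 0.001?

2.053

Cells: a = 176, b = 442, c = 355, d = 1830.
This is a case-control study: participants were sampled on outcome status, so risks in the source population cannot be estimated directly — relative risk is not valid here. The odds ratio is the appropriate measure.
OR = (a·d)/(b·c) = (176 × 1830) / (442 × 355) = 322080 / 156910 = 2.05264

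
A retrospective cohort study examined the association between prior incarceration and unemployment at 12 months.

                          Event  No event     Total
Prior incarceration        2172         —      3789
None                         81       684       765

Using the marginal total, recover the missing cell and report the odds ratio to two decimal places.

11.34

The missing cell is in the exposed row: 3789 − 2172 = 1617.
So a = 2172, b = 1617, c = 81, d = 684.
OR = (a·d)/(b·c) = (2172 × 684) / (1617 × 81) = 1485648 / 130977 = 11.34282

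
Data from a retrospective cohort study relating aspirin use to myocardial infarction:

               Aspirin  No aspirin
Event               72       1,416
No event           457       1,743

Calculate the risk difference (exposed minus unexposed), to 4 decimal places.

Reading the table with exposure as columns: a = 72 (Aspirin, case), b = 457 (Aspirin, non-case), c = 1416 (No aspirin, case), d = 1743.
Risk in exposed = 72/529 = 0.136106; risk in unexposed = 1416/3159 = 0.448243.
Risk difference = 0.136106 − 0.448243 = -0.312137

-0.3121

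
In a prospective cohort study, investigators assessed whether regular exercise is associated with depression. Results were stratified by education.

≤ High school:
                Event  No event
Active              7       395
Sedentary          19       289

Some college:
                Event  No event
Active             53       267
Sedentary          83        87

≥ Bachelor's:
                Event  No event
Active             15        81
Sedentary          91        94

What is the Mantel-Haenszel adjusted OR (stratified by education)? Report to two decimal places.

OR_MH = Σ(aᵢdᵢ/nᵢ) / Σ(bᵢcᵢ/nᵢ), where nᵢ is the stratum total.
Stratum 1 (≤ High school): n = 710; a·d/n = 7·289/710 = 2.8493; b·c/n = 395·19/710 = 10.5704
Stratum 2 (Some college): n = 490; a·d/n = 53·87/490 = 9.4102; b·c/n = 267·83/490 = 45.2265
Stratum 3 (≥ Bachelor's): n = 281; a·d/n = 15·94/281 = 5.0178; b·c/n = 81·91/281 = 26.2313
OR_MH = (2.8493 + 9.4102 + 5.0178) / (10.5704 + 45.2265 + 26.2313) = 17.2773 / 82.0283 = 0.21063

0.21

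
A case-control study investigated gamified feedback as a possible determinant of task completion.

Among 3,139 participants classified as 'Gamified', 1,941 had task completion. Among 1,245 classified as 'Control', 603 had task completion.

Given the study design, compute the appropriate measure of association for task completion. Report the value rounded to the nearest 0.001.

1.725

From the description: a = 1941, b = 1198, c = 603, d = 642.
This is a case-control study: participants were sampled on outcome status, so risks in the source population cannot be estimated directly — relative risk is not valid here. The odds ratio is the appropriate measure.
OR = (a·d)/(b·c) = (1941 × 642) / (1198 × 603) = 1246122 / 722394 = 1.72499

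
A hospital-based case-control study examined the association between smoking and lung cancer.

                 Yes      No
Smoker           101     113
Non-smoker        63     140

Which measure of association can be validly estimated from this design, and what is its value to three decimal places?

Cells: a = 101, b = 113, c = 63, d = 140.
This is a hospital-based case-control study: participants were sampled on outcome status, so risks in the source population cannot be estimated directly — relative risk is not valid here. The odds ratio is the appropriate measure.
OR = (a·d)/(b·c) = (101 × 140) / (113 × 63) = 14140 / 7119 = 1.98623

1.986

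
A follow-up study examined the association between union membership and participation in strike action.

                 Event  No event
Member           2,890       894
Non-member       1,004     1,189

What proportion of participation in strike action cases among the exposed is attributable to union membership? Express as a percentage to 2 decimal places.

Cells: a = 2890, b = 894, c = 1004, d = 1189.
Risk in exposed = 2890/3784 = 0.76374; risk in unexposed = 1004/2193 = 0.45782.
RR = 0.76374/0.45782 = 1.66821
AR% = (RR − 1)/RR × 100 = (1.66821 − 1)/1.66821 × 100 = 40.0556%

40.06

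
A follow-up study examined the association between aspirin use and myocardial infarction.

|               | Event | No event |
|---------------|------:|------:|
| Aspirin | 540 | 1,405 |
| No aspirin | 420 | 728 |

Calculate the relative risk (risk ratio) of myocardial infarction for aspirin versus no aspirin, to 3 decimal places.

Cells: a = 540, b = 1405, c = 420, d = 728.
Risk in exposed = 540/1945 = 0.27763; risk in unexposed = 420/1148 = 0.36585.
RR = 0.27763 / 0.36585 = 0.75887
The risk is 24% lower among the exposed than among the unexposed.

0.759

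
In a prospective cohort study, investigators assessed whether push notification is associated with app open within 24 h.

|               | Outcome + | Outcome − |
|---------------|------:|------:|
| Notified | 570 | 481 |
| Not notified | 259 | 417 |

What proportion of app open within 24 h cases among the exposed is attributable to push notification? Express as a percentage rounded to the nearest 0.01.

29.36

Cells: a = 570, b = 481, c = 259, d = 417.
Risk in exposed = 570/1051 = 0.54234; risk in unexposed = 259/676 = 0.38314.
RR = 0.54234/0.38314 = 1.41553
AR% = (RR − 1)/RR × 100 = (1.41553 − 1)/1.41553 × 100 = 29.3551%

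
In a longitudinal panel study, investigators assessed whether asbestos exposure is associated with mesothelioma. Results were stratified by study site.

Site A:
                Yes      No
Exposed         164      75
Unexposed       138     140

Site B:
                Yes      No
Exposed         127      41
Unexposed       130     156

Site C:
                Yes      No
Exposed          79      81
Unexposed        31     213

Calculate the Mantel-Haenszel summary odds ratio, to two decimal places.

OR_MH = Σ(aᵢdᵢ/nᵢ) / Σ(bᵢcᵢ/nᵢ), where nᵢ is the stratum total.
Stratum 1 (Site A): n = 517; a·d/n = 164·140/517 = 44.4101; b·c/n = 75·138/517 = 20.0193
Stratum 2 (Site B): n = 454; a·d/n = 127·156/454 = 43.6388; b·c/n = 41·130/454 = 11.7401
Stratum 3 (Site C): n = 404; a·d/n = 79·213/404 = 41.6510; b·c/n = 81·31/404 = 6.2153
OR_MH = (44.4101 + 43.6388 + 41.6510) / (20.0193 + 11.7401 + 6.2153) = 129.6998 / 37.9748 = 3.41542

3.42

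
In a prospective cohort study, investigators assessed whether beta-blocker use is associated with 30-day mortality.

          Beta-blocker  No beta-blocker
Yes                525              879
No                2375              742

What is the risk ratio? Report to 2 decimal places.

0.33

Reading the table with exposure as columns: a = 525 (Beta-blocker, case), b = 2375 (Beta-blocker, non-case), c = 879 (No beta-blocker, case), d = 742.
Risk in exposed = 525/2900 = 0.18103; risk in unexposed = 879/1621 = 0.54226.
RR = 0.18103 / 0.54226 = 0.33385
The risk is 67% lower among the exposed than among the unexposed.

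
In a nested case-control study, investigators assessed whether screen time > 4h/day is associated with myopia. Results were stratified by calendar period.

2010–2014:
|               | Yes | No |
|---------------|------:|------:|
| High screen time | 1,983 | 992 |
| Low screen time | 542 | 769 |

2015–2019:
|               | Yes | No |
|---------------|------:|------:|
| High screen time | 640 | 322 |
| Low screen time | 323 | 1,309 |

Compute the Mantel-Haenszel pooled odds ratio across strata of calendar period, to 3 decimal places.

OR_MH = Σ(aᵢdᵢ/nᵢ) / Σ(bᵢcᵢ/nᵢ), where nᵢ is the stratum total.
Stratum 1 (2010–2014): n = 4286; a·d/n = 1983·769/4286 = 355.7926; b·c/n = 992·542/4286 = 125.4466
Stratum 2 (2015–2019): n = 2594; a·d/n = 640·1309/2594 = 322.9607; b·c/n = 322·323/2594 = 40.0948
OR_MH = (355.7926 + 322.9607) / (125.4466 + 40.0948) = 678.7533 / 165.5414 = 4.10020

4.100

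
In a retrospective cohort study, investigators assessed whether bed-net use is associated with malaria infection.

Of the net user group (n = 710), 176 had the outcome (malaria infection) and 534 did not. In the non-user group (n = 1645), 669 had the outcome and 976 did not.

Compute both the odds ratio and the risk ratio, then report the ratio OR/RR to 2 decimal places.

From the description: a = 176, b = 534, c = 669, d = 976.
OR = (176·976)/(534·669) = 171776/357246 = 0.48083
Risk in exposed = 176/710 = 0.24789; risk in unexposed = 669/1645 = 0.40669; RR = 0.60953
OR/RR = 0.48083 / 0.60953 = 0.78886
The outcome is not rare, so the OR lies further from 1 than the RR.

0.79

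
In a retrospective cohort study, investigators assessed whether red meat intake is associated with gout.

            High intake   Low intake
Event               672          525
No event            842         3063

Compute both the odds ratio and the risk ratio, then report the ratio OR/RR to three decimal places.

Reading the table with exposure as columns: a = 672 (High intake, case), b = 842 (High intake, non-case), c = 525 (Low intake, case), d = 3063.
OR = (672·3063)/(842·525) = 2058336/442050 = 4.65634
Risk in exposed = 672/1514 = 0.44386; risk in unexposed = 525/3588 = 0.14632; RR = 3.03345
OR/RR = 4.65634 / 3.03345 = 1.53500
The outcome is not rare, so the OR lies further from 1 than the RR.

1.535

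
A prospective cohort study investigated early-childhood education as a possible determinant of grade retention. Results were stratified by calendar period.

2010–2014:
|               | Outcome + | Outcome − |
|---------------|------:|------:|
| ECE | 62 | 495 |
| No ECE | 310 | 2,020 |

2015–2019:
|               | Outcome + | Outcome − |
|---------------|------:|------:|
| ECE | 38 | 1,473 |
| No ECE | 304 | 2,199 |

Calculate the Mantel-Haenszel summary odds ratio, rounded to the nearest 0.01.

0.39

OR_MH = Σ(aᵢdᵢ/nᵢ) / Σ(bᵢcᵢ/nᵢ), where nᵢ is the stratum total.
Stratum 1 (2010–2014): n = 2887; a·d/n = 62·2020/2887 = 43.3807; b·c/n = 495·310/2887 = 53.1521
Stratum 2 (2015–2019): n = 4014; a·d/n = 38·2199/4014 = 20.8176; b·c/n = 1473·304/4014 = 111.5575
OR_MH = (43.3807 + 20.8176) / (53.1521 + 111.5575) = 64.1983 / 164.7096 = 0.38977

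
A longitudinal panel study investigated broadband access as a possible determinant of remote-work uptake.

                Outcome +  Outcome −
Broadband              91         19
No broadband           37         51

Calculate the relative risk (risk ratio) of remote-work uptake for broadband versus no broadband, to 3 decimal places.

Cells: a = 91, b = 19, c = 37, d = 51.
Risk in exposed = 91/110 = 0.82727; risk in unexposed = 37/88 = 0.42045.
RR = 0.82727 / 0.42045 = 1.96757
The risk among the exposed is 1.97 times that among the unexposed.

1.968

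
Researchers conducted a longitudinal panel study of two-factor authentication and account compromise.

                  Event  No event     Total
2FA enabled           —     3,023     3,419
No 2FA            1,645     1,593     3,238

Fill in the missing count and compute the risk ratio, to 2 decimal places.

0.23

The missing cell is in the exposed row: 3419 − 3023 = 396.
So a = 396, b = 3023, c = 1645, d = 1593.
RR = [a/(a+b)] / [c/(c+d)] = (396/3419) / (1645/3238) = 0.11582/0.50803 = 0.22799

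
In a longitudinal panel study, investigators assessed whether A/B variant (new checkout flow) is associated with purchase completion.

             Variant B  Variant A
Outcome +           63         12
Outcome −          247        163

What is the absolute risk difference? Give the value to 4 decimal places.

Reading the table with exposure as columns: a = 63 (Variant B, case), b = 247 (Variant B, non-case), c = 12 (Variant A, case), d = 163.
Risk in exposed = 63/310 = 0.203226; risk in unexposed = 12/175 = 0.068571.
Risk difference = 0.203226 − 0.068571 = 0.134654

0.1347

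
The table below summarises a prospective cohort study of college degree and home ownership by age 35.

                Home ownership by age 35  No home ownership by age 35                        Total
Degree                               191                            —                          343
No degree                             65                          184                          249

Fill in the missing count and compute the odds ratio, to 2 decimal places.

3.56

The missing cell is in the exposed row: 343 − 191 = 152.
So a = 191, b = 152, c = 65, d = 184.
OR = (a·d)/(b·c) = (191 × 184) / (152 × 65) = 35144 / 9880 = 3.55709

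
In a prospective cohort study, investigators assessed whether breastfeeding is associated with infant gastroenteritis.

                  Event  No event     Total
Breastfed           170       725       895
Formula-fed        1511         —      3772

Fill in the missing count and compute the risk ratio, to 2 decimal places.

0.47

The missing cell is in the unexposed row: 3772 − 1511 = 2261.
So a = 170, b = 725, c = 1511, d = 2261.
RR = [a/(a+b)] / [c/(c+d)] = (170/895) / (1511/3772) = 0.18994/0.40058 = 0.47417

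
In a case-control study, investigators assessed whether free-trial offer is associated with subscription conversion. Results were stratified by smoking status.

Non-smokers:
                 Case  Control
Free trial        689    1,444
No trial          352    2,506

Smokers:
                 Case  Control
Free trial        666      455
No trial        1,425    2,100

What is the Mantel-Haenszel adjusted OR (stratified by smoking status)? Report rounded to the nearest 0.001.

OR_MH = Σ(aᵢdᵢ/nᵢ) / Σ(bᵢcᵢ/nᵢ), where nᵢ is the stratum total.
Stratum 1 (Non-smokers): n = 4991; a·d/n = 689·2506/4991 = 345.9495; b·c/n = 1444·352/4991 = 101.8409
Stratum 2 (Smokers): n = 4646; a·d/n = 666·2100/4646 = 301.0331; b·c/n = 455·1425/4646 = 139.5555
OR_MH = (345.9495 + 301.0331) / (101.8409 + 139.5555) = 646.9827 / 241.3964 = 2.68017

2.680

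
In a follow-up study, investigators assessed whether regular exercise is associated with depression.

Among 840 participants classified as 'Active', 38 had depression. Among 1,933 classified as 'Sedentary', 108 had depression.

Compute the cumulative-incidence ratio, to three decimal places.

0.810

From the description: a = 38, b = 802, c = 108, d = 1825.
Risk in exposed = 38/840 = 0.04524; risk in unexposed = 108/1933 = 0.05587.
RR = 0.04524 / 0.05587 = 0.80968
The risk is 19% lower among the exposed than among the unexposed.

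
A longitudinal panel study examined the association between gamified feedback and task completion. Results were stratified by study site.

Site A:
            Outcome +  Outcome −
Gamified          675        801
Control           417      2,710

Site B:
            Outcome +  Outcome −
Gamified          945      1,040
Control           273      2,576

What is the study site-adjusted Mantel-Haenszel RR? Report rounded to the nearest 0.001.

4.131

RR_MH = Σ(aᵢ·n₀ᵢ/nᵢ) / Σ(cᵢ·n₁ᵢ/nᵢ), with n₁ᵢ = aᵢ+bᵢ (exposed), n₀ᵢ = cᵢ+dᵢ (unexposed), nᵢ = n₁ᵢ+n₀ᵢ.
Stratum 1 (Site A): n₁ = 1476, n₀ = 3127, n = 4603; a·n₀/n = 675·3127/4603 = 458.5542; c·n₁/n = 417·1476/4603 = 133.7154
Stratum 2 (Site B): n₁ = 1985, n₀ = 2849, n = 4834; a·n₀/n = 945·2849/4834 = 556.9518; c·n₁/n = 273·1985/4834 = 112.1028
RR_MH = (458.5542 + 556.9518) / (133.7154 + 112.1028) = 1015.5060 / 245.8182 = 4.13113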